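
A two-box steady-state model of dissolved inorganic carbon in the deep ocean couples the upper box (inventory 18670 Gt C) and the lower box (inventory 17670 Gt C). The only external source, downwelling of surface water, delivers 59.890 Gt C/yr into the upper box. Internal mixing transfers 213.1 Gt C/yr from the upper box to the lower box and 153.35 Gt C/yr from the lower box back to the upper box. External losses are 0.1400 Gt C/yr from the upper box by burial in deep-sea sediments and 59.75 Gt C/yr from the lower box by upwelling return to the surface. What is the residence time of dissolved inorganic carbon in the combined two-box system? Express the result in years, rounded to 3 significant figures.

Residence time in the combined system uses the total inventory and the total *external* removal — internal exchanges between the two boxes cancel.
M_total = 18670 + 17670 = 36340 Gt C.
ΣF_external_out = 0.1400 + 59.75 = 59.890 Gt C/yr.
τ = M_total / ΣF_ext = 36340 / 59.890 = 606.8 yr.

607 yr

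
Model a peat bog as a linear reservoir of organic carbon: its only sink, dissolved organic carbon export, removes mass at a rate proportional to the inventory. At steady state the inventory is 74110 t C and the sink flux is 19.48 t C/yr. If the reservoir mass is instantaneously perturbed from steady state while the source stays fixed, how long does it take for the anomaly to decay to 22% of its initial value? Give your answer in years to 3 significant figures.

For a linear reservoir the anomaly decays as exp(−t/τ) with τ = M/F = 74110/19.48 = 3804 yr.
exp(−t/τ) = 0.22 ⇒ t = −τ ln(0.22) = 3804 × 1.514 = 5760 yr.

5760 yr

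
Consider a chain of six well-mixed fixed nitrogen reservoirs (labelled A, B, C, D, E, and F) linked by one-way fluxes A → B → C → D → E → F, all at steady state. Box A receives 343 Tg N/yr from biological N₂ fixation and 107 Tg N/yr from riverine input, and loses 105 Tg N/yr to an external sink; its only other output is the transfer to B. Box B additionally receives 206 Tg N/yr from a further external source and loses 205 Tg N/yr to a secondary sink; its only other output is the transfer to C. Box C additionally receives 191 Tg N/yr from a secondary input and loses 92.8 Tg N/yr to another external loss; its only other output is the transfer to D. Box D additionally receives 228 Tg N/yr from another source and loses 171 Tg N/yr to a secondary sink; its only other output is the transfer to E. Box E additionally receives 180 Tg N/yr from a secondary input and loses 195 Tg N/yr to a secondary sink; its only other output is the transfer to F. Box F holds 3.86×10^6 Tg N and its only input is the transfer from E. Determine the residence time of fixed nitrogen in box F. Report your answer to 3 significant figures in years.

7940 yr

Box A: F(A→B) = (343 + 107) − 105 = 345.00 Tg N/yr.
Box B: F(B→C) = (345.00 + 206) − 205 = 346.00 Tg N/yr.
Box C: F(C→D) = (346.00 + 191) − 92.8 = 444.20 Tg N/yr.
Box D: F(D→E) = (444.20 + 228) − 171 = 501.20 Tg N/yr.
Box E: F(E→F) = (501.20 + 180) − 195 = 486.20 Tg N/yr.
Box F throughput = its input = 486.20 Tg N/yr; τ = 3.86×10^6 / 486.20 = 7939 yr.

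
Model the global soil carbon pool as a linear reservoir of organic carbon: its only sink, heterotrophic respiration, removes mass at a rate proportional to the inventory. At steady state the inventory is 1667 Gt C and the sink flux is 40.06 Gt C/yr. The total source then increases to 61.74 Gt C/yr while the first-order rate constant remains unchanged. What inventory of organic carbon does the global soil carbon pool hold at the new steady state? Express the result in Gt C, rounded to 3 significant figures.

Rate constant k = F/M = 40.06 / 1667 = 0.02403 yr⁻¹.
At the new steady state, source = k·M_new ⇒ M_new = 61.74 / 0.02403 = 2569 Gt C.
(Equivalently M_new = M × F_new/F_old = 1667 × 61.74/40.06.)

2570 Gt C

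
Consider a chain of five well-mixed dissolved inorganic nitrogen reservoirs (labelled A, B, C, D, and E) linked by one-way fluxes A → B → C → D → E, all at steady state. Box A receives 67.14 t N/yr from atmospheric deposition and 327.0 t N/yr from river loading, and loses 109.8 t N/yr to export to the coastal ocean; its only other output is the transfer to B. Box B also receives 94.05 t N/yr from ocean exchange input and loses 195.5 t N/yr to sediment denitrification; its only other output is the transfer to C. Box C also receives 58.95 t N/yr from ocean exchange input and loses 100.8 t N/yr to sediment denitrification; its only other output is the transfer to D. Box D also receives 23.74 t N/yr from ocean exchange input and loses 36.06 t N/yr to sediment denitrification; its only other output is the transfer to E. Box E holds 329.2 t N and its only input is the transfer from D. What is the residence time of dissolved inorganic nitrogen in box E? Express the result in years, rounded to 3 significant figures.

Box A: F(A→B) = (67.14 + 327.0) − 109.8 = 284.34 t N/yr.
Box B: F(B→C) = (284.34 + 94.05) − 195.5 = 182.89 t N/yr.
Box C: F(C→D) = (182.89 + 58.95) − 100.8 = 141.04 t N/yr.
Box D: F(D→E) = (141.04 + 23.74) − 36.06 = 128.72 t N/yr.
Box E throughput = its input = 128.72 t N/yr; τ = 329.2 / 128.72 = 2.557 yr.

2.56 yr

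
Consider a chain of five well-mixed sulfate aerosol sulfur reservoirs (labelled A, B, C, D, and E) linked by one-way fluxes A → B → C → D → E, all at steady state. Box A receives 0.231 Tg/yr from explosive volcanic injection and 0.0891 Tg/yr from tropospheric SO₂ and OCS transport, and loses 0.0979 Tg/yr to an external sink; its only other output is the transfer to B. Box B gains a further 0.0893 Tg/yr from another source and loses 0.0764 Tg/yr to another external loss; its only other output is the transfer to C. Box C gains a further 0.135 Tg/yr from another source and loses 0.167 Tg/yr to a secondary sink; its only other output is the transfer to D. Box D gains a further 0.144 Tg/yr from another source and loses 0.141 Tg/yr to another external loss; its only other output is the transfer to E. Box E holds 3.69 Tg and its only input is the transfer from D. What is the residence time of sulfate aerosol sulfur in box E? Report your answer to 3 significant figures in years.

17.9 yr

Box A: F(A→B) = (0.231 + 0.0891) − 0.0979 = 0.22220 Tg/yr.
Box B: F(B→C) = (0.22220 + 0.0893) − 0.0764 = 0.23510 Tg/yr.
Box C: F(C→D) = (0.23510 + 0.135) − 0.167 = 0.20310 Tg/yr.
Box D: F(D→E) = (0.20310 + 0.144) − 0.141 = 0.20610 Tg/yr.
Box E throughput = its input = 0.20610 Tg/yr; τ = 3.69 / 0.20610 = 17.90 yr.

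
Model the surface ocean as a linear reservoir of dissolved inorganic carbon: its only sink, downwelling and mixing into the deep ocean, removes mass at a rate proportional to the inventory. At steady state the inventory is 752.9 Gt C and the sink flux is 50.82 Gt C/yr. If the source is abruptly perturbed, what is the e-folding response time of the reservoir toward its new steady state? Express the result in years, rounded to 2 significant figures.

15 yr

For a linear reservoir the response time equals the residence time τ = M/F.
τ = 752.9 / 50.82 = 14.82 yr.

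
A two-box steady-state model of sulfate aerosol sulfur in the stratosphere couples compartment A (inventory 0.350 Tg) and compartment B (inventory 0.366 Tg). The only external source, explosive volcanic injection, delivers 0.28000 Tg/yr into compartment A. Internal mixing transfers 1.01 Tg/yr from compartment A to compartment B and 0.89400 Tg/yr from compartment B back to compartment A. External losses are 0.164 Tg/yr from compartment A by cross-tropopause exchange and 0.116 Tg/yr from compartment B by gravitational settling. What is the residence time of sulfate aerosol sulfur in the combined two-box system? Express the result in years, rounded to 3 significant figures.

2.56 yr

Treat the two boxes together as one reservoir: the mixing fluxes between them are internal recycling, so τ = ΣM / Σ(external losses).
M_total = 0.350 + 0.366 = 0.71600 Tg.
ΣF_external_out = 0.164 + 0.116 = 0.28000 Tg/yr.
τ = M_total / ΣF_ext = 0.71600 / 0.28000 = 2.557 yr.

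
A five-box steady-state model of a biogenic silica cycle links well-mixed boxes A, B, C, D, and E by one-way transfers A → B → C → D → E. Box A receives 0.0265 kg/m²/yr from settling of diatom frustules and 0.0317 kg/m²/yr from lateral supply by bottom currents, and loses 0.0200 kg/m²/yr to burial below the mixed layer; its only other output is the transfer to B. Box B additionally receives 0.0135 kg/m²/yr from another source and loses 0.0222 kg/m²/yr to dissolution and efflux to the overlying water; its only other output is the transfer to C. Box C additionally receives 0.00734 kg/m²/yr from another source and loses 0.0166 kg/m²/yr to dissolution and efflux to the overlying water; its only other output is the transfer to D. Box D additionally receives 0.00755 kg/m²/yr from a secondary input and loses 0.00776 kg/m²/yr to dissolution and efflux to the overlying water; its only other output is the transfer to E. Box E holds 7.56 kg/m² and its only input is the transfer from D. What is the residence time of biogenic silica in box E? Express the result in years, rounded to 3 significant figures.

377 yr

Box A: F(A→B) = (0.0265 + 0.0317) − 0.0200 = 0.038200 kg/m²/yr.
Box B: F(B→C) = (0.038200 + 0.0135) − 0.0222 = 0.029500 kg/m²/yr.
Box C: F(C→D) = (0.029500 + 0.00734) − 0.0166 = 0.020240 kg/m²/yr.
Box D: F(D→E) = (0.020240 + 0.00755) − 0.00776 = 0.020030 kg/m²/yr.
Box E throughput = its input = 0.020030 kg/m²/yr; τ = 7.56 / 0.020030 = 377.4 yr.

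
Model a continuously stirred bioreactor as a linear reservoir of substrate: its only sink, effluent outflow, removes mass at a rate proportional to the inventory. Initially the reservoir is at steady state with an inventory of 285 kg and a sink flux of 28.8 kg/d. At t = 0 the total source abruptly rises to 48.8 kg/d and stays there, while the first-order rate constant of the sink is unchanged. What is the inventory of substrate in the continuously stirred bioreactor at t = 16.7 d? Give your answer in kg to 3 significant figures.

τ = M₀/F₀ = 285/28.8 = 9.896 d; rate constant k = 1/τ.
New steady state M_∞ = F₁/k = F₁·τ = 48.8 × 9.896 = 482.92 kg.
M(t) = M_∞ + (M₀ − M_∞)·e^(−t/τ); t/τ = 16.7/9.896 = 1.688, so e^(−t/τ) = 0.1850.
M(t) = 482.92 − 197.9 × 0.1850 = 446.31 kg.

446 kg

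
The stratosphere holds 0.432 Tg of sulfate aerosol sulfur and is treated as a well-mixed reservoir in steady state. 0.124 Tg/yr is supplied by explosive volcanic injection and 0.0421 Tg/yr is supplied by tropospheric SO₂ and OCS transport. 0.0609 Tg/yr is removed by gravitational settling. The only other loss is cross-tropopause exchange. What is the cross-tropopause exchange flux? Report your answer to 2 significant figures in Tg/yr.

At steady state ΣF_in = ΣF_out.
ΣF_in = 0.124 + 0.0421 = 0.16610 Tg/yr.
Cross-tropopause exchange flux = ΣF_in − (0.0609) = 0.16610 − 0.06090 = 0.1052 Tg/yr.

0.11 Tg/yr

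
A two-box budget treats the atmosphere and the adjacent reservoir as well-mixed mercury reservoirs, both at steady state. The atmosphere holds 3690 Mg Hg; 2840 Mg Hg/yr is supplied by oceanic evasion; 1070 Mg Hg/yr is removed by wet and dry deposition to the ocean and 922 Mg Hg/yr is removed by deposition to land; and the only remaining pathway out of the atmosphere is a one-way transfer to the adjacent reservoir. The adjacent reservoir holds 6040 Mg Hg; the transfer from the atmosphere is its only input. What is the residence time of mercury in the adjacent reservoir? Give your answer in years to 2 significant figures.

7.1 yr

Balance the atmosphere: ΣF_in = 2840.0 Mg Hg/yr.
Transfer to the adjacent reservoir = ΣF_in − (1070 + 922) = 848.00 Mg Hg/yr.
At steady state the output of the adjacent reservoir equals its input, 848.00 Mg Hg/yr.
τ = M / F = 6040 / 848.00 = 7.123 yr.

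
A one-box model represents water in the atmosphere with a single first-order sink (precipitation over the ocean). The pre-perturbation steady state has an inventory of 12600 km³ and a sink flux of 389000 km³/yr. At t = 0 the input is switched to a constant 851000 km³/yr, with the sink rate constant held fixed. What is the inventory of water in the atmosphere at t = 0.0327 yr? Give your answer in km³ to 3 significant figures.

22100 km³

τ = M₀/F₀ = 12600/389000 = 0.03239 yr; rate constant k = 1/τ.
New steady state M_∞ = F₁/k = F₁·τ = 851000 × 0.03239 = 27565 km³.
M(t) = M_∞ + (M₀ − M_∞)·e^(−t/τ); t/τ = 0.0327/0.03239 = 1.010, so e^(−t/τ) = 0.3644.
M(t) = 27565 − 14960 × 0.3644 = 22112 km³.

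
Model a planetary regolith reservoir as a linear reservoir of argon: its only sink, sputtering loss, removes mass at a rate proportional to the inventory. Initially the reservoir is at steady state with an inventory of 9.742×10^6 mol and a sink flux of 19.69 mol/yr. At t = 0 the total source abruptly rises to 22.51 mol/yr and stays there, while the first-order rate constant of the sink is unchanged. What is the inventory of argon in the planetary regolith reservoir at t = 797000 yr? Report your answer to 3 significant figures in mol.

Residence time τ = M₀/F₀ = 494800 yr. The eventual steady state is M_∞ = M₀·(F₁/F₀) = 9.742×10^6 × 22.51/19.69 = 1.1137×10^7 mol.
The anomaly ΔM(t) = M(t) − M_∞ decays as ΔM₀·e^(−t/τ) with ΔM₀ = 9.742×10^6 − 1.1137×10^7 = −1.395×10^6 mol.
At t = 797000 yr, e^(−t/τ) = e^(−1.611) = 0.1997, so ΔM = −278700 mol and M = 1.1137×10^7 − 278700 = 1.0859×10^7 mol.

1.09×10^7 mol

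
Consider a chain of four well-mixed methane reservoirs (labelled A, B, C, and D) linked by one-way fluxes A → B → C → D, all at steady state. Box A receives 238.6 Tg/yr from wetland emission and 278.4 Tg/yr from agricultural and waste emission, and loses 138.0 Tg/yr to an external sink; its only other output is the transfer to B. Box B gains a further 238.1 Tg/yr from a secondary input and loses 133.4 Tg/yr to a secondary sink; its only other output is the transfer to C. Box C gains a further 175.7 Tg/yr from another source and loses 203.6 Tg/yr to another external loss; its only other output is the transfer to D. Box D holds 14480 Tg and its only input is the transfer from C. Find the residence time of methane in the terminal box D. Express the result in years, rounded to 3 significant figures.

31.8 yr

Box A: F(A→B) = (238.6 + 278.4) − 138.0 = 379.00 Tg/yr.
Box B: F(B→C) = (379.00 + 238.1) − 133.4 = 483.70 Tg/yr.
Box C: F(C→D) = (483.70 + 175.7) − 203.6 = 455.80 Tg/yr.
Box D throughput = its input = 455.80 Tg/yr; τ = 14480 / 455.80 = 31.77 yr.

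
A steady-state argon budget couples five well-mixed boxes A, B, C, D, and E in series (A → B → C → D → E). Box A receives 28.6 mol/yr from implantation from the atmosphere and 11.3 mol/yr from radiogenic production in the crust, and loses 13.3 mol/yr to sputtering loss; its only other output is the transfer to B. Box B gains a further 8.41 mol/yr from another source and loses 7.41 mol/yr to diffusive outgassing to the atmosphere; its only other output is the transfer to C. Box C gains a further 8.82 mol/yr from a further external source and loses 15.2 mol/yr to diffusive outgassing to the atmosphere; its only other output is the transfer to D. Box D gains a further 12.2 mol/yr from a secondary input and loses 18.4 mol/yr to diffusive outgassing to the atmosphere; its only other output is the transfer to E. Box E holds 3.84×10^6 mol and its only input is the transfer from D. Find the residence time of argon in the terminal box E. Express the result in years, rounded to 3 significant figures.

256000 yr

Box A: F(A→B) = (28.6 + 11.3) − 13.3 = 26.600 mol/yr.
Box B: F(B→C) = (26.600 + 8.41) − 7.41 = 27.600 mol/yr.
Box C: F(C→D) = (27.600 + 8.82) − 15.2 = 21.220 mol/yr.
Box D: F(D→E) = (21.220 + 12.2) − 18.4 = 15.020 mol/yr.
Box E throughput = its input = 15.020 mol/yr; τ = 3.84×10^6 / 15.020 = 255700 yr.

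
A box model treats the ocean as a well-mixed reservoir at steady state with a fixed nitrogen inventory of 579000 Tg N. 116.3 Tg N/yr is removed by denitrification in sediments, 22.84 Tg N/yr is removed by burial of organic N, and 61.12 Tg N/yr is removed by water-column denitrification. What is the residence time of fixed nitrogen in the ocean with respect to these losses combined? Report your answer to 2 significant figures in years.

Total removal = 116.3 + 22.84 + 61.12 = 200.26 Tg N/yr.
τ = M / ΣF_out = 579000 / 200.26 = 2891 yr.

2900 yr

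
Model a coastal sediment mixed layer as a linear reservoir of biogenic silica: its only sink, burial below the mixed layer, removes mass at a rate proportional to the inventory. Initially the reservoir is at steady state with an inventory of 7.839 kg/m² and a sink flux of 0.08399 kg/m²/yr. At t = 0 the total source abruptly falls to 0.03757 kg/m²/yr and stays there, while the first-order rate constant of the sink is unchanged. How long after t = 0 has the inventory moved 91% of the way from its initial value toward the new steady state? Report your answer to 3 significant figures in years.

225 yr

τ = M₀/F₀ = 7.839/0.08399 = 93.33 yr.
The remaining gap fraction is e^(−t/τ); 91% covered ⇒ e^(−t/τ) = 0.0900.
t = −τ ln(0.0900) = 93.33 × 2.408 = 224.7 yr.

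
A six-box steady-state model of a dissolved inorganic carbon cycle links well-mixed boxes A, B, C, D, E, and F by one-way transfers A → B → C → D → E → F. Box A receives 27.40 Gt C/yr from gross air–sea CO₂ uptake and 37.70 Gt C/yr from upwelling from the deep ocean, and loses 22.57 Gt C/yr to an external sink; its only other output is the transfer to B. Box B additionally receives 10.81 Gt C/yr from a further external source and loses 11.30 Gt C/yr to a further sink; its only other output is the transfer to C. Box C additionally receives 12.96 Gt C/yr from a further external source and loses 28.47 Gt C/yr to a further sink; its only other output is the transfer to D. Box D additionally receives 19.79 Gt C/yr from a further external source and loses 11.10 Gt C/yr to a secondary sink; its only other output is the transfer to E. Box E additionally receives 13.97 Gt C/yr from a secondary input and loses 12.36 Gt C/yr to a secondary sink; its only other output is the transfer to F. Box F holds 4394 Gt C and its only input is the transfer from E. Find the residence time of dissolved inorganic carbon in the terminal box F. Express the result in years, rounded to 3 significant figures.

119 yr

Box A: F(A→B) = (27.40 + 37.70) − 22.57 = 42.530 Gt C/yr.
Box B: F(B→C) = (42.530 + 10.81) − 11.30 = 42.040 Gt C/yr.
Box C: F(C→D) = (42.040 + 12.96) − 28.47 = 26.530 Gt C/yr.
Box D: F(D→E) = (26.530 + 19.79) − 11.10 = 35.220 Gt C/yr.
Box E: F(E→F) = (35.220 + 13.97) − 12.36 = 36.830 Gt C/yr.
Box F throughput = its input = 36.830 Gt C/yr; τ = 4394 / 36.830 = 119.3 yr.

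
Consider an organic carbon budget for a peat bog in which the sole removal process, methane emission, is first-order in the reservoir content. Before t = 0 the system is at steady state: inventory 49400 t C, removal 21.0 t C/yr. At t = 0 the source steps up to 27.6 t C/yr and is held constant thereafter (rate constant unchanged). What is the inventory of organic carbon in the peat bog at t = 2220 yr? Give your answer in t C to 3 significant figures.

58900 t C

τ = M₀/F₀ = 49400/21.0 = 2352 yr; rate constant k = 1/τ.
New steady state M_∞ = F₁/k = F₁·τ = 27.6 × 2352 = 64926 t C.
M(t) = M_∞ + (M₀ − M_∞)·e^(−t/τ); t/τ = 2220/2352 = 0.9437, so e^(−t/τ) = 0.3892.
M(t) = 64926 − 15530 × 0.3892 = 58883 t C.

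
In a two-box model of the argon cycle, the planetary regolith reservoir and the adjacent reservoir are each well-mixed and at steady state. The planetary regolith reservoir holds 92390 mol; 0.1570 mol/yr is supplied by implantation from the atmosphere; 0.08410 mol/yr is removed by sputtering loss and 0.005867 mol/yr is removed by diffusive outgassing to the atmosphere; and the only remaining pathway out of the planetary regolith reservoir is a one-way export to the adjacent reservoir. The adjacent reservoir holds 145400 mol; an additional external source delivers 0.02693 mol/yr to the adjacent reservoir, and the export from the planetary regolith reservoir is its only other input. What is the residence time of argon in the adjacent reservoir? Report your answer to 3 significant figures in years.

1.55×10^6 yr

Balance the planetary regolith reservoir: ΣF_in = 0.15700 mol/yr.
Export to the adjacent reservoir = ΣF_in − (0.08410 + 0.005867) = 0.067033 mol/yr.
Total input to the adjacent reservoir = 0.067033 + 0.02693 = 0.093963 mol/yr; at steady state this equals its total output.
τ = M / F = 145400 / 0.093963 = 1.547×10^6 yr.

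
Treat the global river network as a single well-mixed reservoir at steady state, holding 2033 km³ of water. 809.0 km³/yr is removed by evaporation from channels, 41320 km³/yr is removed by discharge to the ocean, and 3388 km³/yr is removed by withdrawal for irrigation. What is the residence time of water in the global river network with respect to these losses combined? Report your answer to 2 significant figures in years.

Total removal = 809.0 + 41320 + 3388 = 45517 km³/yr.
τ = M / ΣF_out = 2033 / 45517 = 0.04466 yr.

0.045 yr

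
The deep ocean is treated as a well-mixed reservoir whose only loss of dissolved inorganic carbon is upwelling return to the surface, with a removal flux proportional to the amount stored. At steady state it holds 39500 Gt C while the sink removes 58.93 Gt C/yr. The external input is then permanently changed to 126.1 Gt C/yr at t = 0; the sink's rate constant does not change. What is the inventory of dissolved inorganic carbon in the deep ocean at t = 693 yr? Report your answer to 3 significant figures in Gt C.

τ = M₀/F₀ = 39500/58.93 = 670.3 yr; rate constant k = 1/τ.
New steady state M_∞ = F₁/k = F₁·τ = 126.1 × 670.3 = 84523 Gt C.
M(t) = M_∞ + (M₀ − M_∞)·e^(−t/τ); t/τ = 693/670.3 = 1.034, so e^(−t/τ) = 0.3556.
M(t) = 84523 − 45020 × 0.3556 = 68512 Gt C.

68500 Gt C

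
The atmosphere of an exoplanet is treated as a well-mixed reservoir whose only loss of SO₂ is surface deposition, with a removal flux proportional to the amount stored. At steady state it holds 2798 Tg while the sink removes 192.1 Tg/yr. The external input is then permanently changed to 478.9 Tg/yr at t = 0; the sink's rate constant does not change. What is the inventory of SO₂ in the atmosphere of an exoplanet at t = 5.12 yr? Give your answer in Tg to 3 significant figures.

4040 Tg

The sink rate constant is k = F₀/M₀ = 192.1/2798 = 0.06866 yr⁻¹.
Solving dM/dt = F₁ − kM with M(0) = M₀ gives M(t) = F₁/k + (M₀ − F₁/k)·e^(−kt).
F₁/k = 478.9/0.06866 = 6975.3 Tg; kt = 0.06866 × 5.12 = 0.3515, e^(−kt) = 0.7036.
M(5.12) = 6975.3 + (2798 − 6975.3) × 0.7036 = 6975.3 − 2939 = 4036.1 Tg.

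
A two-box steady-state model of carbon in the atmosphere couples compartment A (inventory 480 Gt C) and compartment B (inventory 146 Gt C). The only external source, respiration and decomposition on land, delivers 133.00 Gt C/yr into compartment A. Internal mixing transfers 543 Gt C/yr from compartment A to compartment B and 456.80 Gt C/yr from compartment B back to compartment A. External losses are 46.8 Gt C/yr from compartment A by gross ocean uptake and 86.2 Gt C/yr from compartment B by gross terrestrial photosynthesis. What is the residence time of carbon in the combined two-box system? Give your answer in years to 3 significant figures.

For the system as a whole, the A↔B exchange is internal and contributes nothing to the throughput; only the external sinks remove mass.
M_total = 480 + 146 = 626.00 Gt C.
ΣF_external_out = 46.8 + 86.2 = 133.00 Gt C/yr.
τ = M_total / ΣF_ext = 626.00 / 133.00 = 4.707 yr.

4.71 yr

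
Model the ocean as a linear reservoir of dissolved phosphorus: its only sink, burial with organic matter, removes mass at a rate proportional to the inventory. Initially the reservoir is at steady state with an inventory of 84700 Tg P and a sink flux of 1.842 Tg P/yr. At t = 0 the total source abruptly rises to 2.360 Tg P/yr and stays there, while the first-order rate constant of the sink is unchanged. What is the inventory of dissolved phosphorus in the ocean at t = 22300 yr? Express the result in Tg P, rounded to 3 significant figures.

τ = M₀/F₀ = 84700/1.842 = 45980 yr; rate constant k = 1/τ.
New steady state M_∞ = F₁/k = F₁·τ = 2.360 × 45980 = 108520 Tg P.
M(t) = M_∞ + (M₀ − M_∞)·e^(−t/τ); t/τ = 22300/45980 = 0.4850, so e^(−t/τ) = 0.6157.
M(t) = 108520 − 23820 × 0.6157 = 93853 Tg P.

93900 Tg P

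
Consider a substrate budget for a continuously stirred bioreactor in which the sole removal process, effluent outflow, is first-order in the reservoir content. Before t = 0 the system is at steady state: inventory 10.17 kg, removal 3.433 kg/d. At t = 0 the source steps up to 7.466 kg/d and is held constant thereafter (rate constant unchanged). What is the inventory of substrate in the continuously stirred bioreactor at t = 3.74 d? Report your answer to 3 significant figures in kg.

18.7 kg

Residence time τ = M₀/F₀ = 2.962 d. The eventual steady state is M_∞ = M₀·(F₁/F₀) = 10.17 × 7.466/3.433 = 22.117 kg.
The anomaly ΔM(t) = M(t) − M_∞ decays as ΔM₀·e^(−t/τ) with ΔM₀ = 10.17 − 22.117 = −11.95 kg.
At t = 3.74 d, e^(−t/τ) = e^(−1.262) = 0.2830, so ΔM = −3.381 kg and M = 22.117 − 3.381 = 18.737 kg.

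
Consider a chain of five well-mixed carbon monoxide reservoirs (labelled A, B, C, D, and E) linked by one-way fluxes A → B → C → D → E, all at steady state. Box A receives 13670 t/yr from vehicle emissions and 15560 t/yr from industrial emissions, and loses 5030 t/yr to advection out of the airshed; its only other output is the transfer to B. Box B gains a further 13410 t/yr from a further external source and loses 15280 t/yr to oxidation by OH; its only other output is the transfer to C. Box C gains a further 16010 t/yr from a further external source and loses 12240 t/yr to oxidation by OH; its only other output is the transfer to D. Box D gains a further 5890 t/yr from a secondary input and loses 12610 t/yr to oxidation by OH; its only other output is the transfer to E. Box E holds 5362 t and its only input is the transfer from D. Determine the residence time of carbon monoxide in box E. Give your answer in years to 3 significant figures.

Box A: F(A→B) = (13670 + 15560) − 5030 = 24200 t/yr.
Box B: F(B→C) = (24200 + 13410) − 15280 = 22330 t/yr.
Box C: F(C→D) = (22330 + 16010) − 12240 = 26100 t/yr.
Box D: F(D→E) = (26100 + 5890) − 12610 = 19380 t/yr.
Box E throughput = its input = 19380 t/yr; τ = 5362 / 19380 = 0.2767 yr.

0.277 yr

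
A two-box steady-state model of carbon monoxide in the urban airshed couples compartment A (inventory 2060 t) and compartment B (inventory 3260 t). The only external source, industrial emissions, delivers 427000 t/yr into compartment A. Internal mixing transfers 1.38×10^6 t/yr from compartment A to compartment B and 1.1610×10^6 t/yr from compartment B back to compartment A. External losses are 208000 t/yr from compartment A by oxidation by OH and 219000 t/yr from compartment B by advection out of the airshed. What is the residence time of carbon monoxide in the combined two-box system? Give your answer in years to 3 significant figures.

For the system as a whole, the A↔B exchange is internal and contributes nothing to the throughput; only the external sinks remove mass.
M_total = 2060 + 3260 = 5320.0 t.
ΣF_external_out = 208000 + 219000 = 427000 t/yr.
τ = M_total / ΣF_ext = 5320.0 / 427000 = 0.01246 yr.

0.0125 yr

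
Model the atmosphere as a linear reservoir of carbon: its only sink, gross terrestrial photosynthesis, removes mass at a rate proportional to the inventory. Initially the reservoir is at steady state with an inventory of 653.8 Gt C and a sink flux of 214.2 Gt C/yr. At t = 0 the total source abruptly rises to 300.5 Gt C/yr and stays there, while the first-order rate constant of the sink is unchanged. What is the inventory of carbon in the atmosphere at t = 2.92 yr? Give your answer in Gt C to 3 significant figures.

816 Gt C

τ = M₀/F₀ = 653.8/214.2 = 3.052 yr; rate constant k = 1/τ.
New steady state M_∞ = F₁/k = F₁·τ = 300.5 × 3.052 = 917.21 Gt C.
M(t) = M_∞ + (M₀ − M_∞)·e^(−t/τ); t/τ = 2.92/3.052 = 0.9567, so e^(−t/τ) = 0.3842.
M(t) = 917.21 − 263.4 × 0.3842 = 816.02 Gt C.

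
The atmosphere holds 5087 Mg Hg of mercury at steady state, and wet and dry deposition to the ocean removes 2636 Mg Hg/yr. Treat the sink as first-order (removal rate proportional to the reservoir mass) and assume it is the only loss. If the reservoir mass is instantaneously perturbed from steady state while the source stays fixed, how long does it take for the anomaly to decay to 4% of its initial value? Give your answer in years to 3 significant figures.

For a linear reservoir the anomaly decays as exp(−t/τ) with τ = M/F = 5087/2636 = 1.930 yr.
exp(−t/τ) = 0.04 ⇒ t = −τ ln(0.04) = 1.930 × 3.219 = 6.212 yr.

6.21 yr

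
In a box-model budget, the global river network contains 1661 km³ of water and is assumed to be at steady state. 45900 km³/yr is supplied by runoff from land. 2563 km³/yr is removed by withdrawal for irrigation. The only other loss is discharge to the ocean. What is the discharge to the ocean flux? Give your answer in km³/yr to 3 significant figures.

At steady state ΣF_in = ΣF_out.
ΣF_in = 45900 km³/yr.
Discharge to the ocean flux = ΣF_in − (2563) = 45900 − 2563 = 43340 km³/yr.

43300 km³/yr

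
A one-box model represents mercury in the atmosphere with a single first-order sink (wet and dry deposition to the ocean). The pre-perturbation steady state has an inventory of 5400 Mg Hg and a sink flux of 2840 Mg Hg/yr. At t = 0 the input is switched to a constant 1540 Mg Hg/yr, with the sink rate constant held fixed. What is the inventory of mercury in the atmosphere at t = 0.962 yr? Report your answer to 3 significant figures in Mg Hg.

τ = M₀/F₀ = 5400/2840 = 1.901 yr; rate constant k = 1/τ.
New steady state M_∞ = F₁/k = F₁·τ = 1540 × 1.901 = 2928.2 Mg Hg.
M(t) = M_∞ + (M₀ − M_∞)·e^(−t/τ); t/τ = 0.962/1.901 = 0.5059, so e^(−t/τ) = 0.6029.
M(t) = 2928.2 + 2472 × 0.6029 = 4418.5 Mg Hg.

4420 Mg Hg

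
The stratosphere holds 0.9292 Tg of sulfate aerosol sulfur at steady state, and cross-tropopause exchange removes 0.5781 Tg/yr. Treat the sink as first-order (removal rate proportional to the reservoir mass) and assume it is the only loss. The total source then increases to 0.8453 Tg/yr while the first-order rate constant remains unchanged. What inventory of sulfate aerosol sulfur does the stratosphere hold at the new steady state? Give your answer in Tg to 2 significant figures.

Rate constant k = F/M = 0.5781 / 0.9292 = 0.6221 yr⁻¹.
At the new steady state, source = k·M_new ⇒ M_new = 0.8453 / 0.6221 = 1.359 Tg.
(Equivalently M_new = M × F_new/F_old = 0.9292 × 0.8453/0.5781.)

1.4 Tg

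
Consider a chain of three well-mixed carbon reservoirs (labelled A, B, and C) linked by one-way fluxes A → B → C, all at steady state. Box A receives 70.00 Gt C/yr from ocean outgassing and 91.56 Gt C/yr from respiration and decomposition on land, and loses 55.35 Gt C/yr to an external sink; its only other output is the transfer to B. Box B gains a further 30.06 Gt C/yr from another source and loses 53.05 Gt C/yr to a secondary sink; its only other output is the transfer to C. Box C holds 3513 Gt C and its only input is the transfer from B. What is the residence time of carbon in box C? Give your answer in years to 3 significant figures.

42.2 yr

Box A: F(A→B) = (70.00 + 91.56) − 55.35 = 106.21 Gt C/yr.
Box B: F(B→C) = (106.21 + 30.06) − 53.05 = 83.220 Gt C/yr.
Box C throughput = its input = 83.220 Gt C/yr; τ = 3513 / 83.220 = 42.21 yr.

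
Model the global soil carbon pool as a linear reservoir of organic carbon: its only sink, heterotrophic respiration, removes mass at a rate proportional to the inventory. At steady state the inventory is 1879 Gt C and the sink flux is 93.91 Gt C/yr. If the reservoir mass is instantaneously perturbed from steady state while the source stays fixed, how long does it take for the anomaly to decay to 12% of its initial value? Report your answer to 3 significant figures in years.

For a linear reservoir the anomaly decays as exp(−t/τ) with τ = M/F = 1879/93.91 = 20.01 yr.
exp(−t/τ) = 0.12 ⇒ t = −τ ln(0.12) = 20.01 × 2.120 = 42.42 yr.

42.4 yr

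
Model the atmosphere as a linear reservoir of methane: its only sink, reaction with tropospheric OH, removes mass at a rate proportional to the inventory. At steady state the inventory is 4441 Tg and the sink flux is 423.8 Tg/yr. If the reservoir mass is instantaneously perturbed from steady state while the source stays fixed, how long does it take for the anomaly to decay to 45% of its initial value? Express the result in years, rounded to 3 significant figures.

8.37 yr

For a linear reservoir the anomaly decays as exp(−t/τ) with τ = M/F = 4441/423.8 = 10.48 yr.
exp(−t/τ) = 0.45 ⇒ t = −τ ln(0.45) = 10.48 × 0.7985 = 8.368 yr.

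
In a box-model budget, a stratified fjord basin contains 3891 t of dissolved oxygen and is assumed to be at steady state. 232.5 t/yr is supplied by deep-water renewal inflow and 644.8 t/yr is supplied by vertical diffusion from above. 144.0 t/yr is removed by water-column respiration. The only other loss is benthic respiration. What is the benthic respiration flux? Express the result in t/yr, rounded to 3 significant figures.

At steady state ΣF_in = ΣF_out.
ΣF_in = 232.5 + 644.8 = 877.30 t/yr.
Benthic respiration flux = ΣF_in − (144.0) = 877.30 − 144.0 = 733.3 t/yr.

733 t/yr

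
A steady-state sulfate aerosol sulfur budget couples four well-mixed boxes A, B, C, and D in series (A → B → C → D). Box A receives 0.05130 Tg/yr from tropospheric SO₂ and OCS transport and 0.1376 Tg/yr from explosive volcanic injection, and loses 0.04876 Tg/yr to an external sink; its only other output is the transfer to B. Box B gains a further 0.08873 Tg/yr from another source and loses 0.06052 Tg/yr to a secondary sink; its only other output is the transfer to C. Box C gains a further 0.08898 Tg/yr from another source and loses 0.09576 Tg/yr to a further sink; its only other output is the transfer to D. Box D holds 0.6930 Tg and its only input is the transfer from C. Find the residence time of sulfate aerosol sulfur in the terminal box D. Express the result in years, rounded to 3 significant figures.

4.29 yr

Box A: F(A→B) = (0.05130 + 0.1376) − 0.04876 = 0.14014 Tg/yr.
Box B: F(B→C) = (0.14014 + 0.08873) − 0.06052 = 0.16835 Tg/yr.
Box C: F(C→D) = (0.16835 + 0.08898) − 0.09576 = 0.16157 Tg/yr.
Box D throughput = its input = 0.16157 Tg/yr; τ = 0.6930 / 0.16157 = 4.289 yr.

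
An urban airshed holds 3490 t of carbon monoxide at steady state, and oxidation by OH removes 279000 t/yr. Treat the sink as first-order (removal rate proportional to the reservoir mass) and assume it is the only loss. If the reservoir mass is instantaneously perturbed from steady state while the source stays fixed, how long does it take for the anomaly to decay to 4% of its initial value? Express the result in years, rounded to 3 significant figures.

0.0403 yr

For a linear reservoir the anomaly decays as exp(−t/τ) with τ = M/F = 3490/279000 = 0.01251 yr.
exp(−t/τ) = 0.04 ⇒ t = −τ ln(0.04) = 0.01251 × 3.219 = 0.04026 yr.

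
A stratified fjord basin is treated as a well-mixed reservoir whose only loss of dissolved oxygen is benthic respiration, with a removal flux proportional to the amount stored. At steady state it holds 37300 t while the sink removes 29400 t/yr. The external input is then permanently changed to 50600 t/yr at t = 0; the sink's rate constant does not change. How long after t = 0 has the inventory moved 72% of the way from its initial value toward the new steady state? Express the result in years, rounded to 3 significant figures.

τ = M₀/F₀ = 37300/29400 = 1.269 yr.
The remaining gap fraction is e^(−t/τ); 72% covered ⇒ e^(−t/τ) = 0.280.
t = −τ ln(0.280) = 1.269 × 1.273 = 1.615 yr.

1.62 yr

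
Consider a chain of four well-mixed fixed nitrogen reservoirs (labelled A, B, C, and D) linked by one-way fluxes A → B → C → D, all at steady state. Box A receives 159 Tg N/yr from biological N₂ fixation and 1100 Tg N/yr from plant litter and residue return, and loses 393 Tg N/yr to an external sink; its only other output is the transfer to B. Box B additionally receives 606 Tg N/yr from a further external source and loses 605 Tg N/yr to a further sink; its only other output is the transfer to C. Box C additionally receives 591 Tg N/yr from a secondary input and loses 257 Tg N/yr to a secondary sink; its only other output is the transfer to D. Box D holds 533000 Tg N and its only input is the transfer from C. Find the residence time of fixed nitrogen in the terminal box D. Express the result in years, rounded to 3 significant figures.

Box A: F(A→B) = (159 + 1100) − 393 = 866.00 Tg N/yr.
Box B: F(B→C) = (866.00 + 606) − 605 = 867.00 Tg N/yr.
Box C: F(C→D) = (867.00 + 591) − 257 = 1201.0 Tg N/yr.
Box D throughput = its input = 1201.0 Tg N/yr; τ = 533000 / 1201.0 = 443.8 yr.

444 yr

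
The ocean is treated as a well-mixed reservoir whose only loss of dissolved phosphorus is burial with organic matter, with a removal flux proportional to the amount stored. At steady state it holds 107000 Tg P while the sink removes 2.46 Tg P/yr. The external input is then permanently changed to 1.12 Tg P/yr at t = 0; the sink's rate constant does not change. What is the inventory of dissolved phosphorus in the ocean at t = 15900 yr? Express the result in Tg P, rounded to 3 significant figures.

Residence time τ = M₀/F₀ = 43500 yr. The eventual steady state is M_∞ = M₀·(F₁/F₀) = 107000 × 1.12/2.46 = 48715 Tg P.
The anomaly ΔM(t) = M(t) − M_∞ decays as ΔM₀·e^(−t/τ) with ΔM₀ = 107000 − 48715 = 58280 Tg P.
At t = 15900 yr, e^(−t/τ) = e^(−0.3656) = 0.6938, so ΔM = 40440 Tg P and M = 48715 + 40440 = 89154 Tg P.

89200 Tg P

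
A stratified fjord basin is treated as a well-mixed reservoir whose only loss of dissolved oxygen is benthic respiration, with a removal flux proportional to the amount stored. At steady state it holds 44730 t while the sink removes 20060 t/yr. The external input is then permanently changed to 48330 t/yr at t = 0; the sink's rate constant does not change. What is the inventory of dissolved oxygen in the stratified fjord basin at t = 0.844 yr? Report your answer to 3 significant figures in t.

τ = M₀/F₀ = 44730/20060 = 2.230 yr; rate constant k = 1/τ.
New steady state M_∞ = F₁/k = F₁·τ = 48330 × 2.230 = 107770 t.
M(t) = M_∞ + (M₀ − M_∞)·e^(−t/τ); t/τ = 0.844/2.230 = 0.3785, so e^(−t/τ) = 0.6849.
M(t) = 107770 − 63040 × 0.6849 = 64594 t.

64600 t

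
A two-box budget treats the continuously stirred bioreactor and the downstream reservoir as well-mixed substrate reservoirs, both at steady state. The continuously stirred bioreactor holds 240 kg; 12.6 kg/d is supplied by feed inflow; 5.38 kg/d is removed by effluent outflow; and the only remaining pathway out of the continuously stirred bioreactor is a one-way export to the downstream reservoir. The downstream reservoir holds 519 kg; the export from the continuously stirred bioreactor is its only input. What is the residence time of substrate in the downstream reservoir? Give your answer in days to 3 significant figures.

Balance the continuously stirred bioreactor: ΣF_in = 12.600 kg/d.
Export to the downstream reservoir = ΣF_in − (5.38) = 7.2200 kg/d.
At steady state the output of the downstream reservoir equals its input, 7.2200 kg/d.
τ = M / F = 519 / 7.2200 = 71.88 d.

71.9 d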